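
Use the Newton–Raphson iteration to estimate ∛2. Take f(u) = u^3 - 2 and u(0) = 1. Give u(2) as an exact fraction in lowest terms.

91/72

f'(u) = 3u^2.
f(1) = -1, f'(1) = 3, so u(1) = 1 - (-1)/3 = 4/3.
f(4/3) = 10/27, f'(4/3) = 16/3, so u(2) = (4/3) - (10/27)/(16/3) = 91/72.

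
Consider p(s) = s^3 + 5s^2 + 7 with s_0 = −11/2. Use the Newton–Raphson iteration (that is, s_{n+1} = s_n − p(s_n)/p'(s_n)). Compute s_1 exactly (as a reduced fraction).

−58/11

p'(s) = 3s^2 + 10s.
p(−11/2) = −65/8, p'(−11/2) = 143/4, so s_1 = (−11/2) − (−65/8)/(143/4) = −58/11.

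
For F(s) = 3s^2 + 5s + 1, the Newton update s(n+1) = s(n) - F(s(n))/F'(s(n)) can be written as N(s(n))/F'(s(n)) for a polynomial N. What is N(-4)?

F'(s) = 6s + 5.
N(s) = s·F'(s) - F(s) = s·(6s + 5) - (3s^2 + 5s + 1) = 3s^2 - 1.
N(-4) = 47.

47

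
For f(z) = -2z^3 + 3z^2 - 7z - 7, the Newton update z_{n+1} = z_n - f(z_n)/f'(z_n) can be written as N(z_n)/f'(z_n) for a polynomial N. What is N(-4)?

311

f'(z) = -6z^2 + 6z - 7.
N(z) = z·f'(z) - f(z) = z·(-6z^2 + 6z - 7) - (-2z^3 + 3z^2 - 7z - 7) = -4z^3 + 3z^2 + 7.
N(-4) = 311.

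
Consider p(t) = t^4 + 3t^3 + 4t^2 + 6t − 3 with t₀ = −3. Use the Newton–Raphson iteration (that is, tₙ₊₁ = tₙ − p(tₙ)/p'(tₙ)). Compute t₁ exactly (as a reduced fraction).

−8/3

p'(t) = 4t^3 + 9t^2 + 8t + 6.
p(−3) = 15, p'(−3) = −45, so t₁ = (−3) − 15/(−45) = −8/3.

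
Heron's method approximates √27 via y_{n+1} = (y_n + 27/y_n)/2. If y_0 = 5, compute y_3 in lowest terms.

y_1 = (5 + 27/5)/2 = 26/5.
y_2 = (26/5 + 27/(26/5))/2 = 1351/260.
y_3 = (1351/260 + 27/(1351/260))/2 = 3650401/702520.

3650401/702520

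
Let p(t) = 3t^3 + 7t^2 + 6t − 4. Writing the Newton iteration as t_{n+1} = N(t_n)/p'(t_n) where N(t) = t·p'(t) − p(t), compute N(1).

17

p'(t) = 9t^2 + 14t + 6.
N(t) = t·p'(t) − p(t) = t·(9t^2 + 14t + 6) − (3t^3 + 7t^2 + 6t − 4) = 6t^3 + 7t^2 + 4.
N(1) = 17.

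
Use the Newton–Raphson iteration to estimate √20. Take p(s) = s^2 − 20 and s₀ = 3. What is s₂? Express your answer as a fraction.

p'(s) = 2s.
p(3) = −11, p'(3) = 6, so s₁ = 3 − (−11)/6 = 29/6.
p(29/6) = 121/36, p'(29/6) = 29/3, so s₂ = (29/6) − (121/36)/(29/3) = 1561/348.

1561/348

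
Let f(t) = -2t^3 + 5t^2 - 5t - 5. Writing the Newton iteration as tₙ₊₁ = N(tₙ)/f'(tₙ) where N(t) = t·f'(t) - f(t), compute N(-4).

341

f'(t) = -6t^2 + 10t - 5.
N(t) = t·f'(t) - f(t) = t·(-6t^2 + 10t - 5) - (-2t^3 + 5t^2 - 5t - 5) = -4t^3 + 5t^2 + 5.
N(-4) = 341.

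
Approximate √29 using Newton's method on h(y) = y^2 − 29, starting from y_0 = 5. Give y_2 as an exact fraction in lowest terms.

727/135

h'(y) = 2y.
h(5) = −4, h'(5) = 10, so y_1 = 5 − (−4)/10 = 27/5.
h(27/5) = 4/25, h'(27/5) = 54/5, so y_2 = (27/5) − (4/25)/(54/5) = 727/135.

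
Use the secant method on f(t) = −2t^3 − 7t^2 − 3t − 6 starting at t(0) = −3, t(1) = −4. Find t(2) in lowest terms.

f(−3) = −6, f(−4) = 22. t(2) = (−4) − 22·((−4) − (−3))/(22 − (−6)) = −45/14.

−45/14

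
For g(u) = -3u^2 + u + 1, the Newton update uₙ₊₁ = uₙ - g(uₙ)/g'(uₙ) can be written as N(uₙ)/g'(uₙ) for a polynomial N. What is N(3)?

-28

g'(u) = -6u + 1.
N(u) = u·g'(u) - g(u) = u·(-6u + 1) - (-3u^2 + u + 1) = -3u^2 - 1.
N(3) = -28.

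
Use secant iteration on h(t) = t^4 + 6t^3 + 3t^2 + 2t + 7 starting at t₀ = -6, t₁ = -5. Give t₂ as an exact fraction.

-833/156

h(-6) = 103, h(-5) = -53. t₂ = (-5) - (-53)·((-5) - (-6))/((-53) - 103) = -833/156.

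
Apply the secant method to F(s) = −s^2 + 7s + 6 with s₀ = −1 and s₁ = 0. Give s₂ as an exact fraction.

F(−1) = −2, F(0) = 6. s₂ = 0 − 6·(0 − (−1))/(6 − (−2)) = −3/4.

−3/4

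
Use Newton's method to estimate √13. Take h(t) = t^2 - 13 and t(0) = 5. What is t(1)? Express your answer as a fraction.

19/5

h'(t) = 2t.
h(5) = 12, h'(5) = 10, so t(1) = 5 - 12/10 = 19/5.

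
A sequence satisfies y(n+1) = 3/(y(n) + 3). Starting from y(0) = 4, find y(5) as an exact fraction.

y(1) = 3/(4 + 3) = 3/7.
y(2) = 3/(3/7 + 3) = 7/8.
y(3) = 3/(7/8 + 3) = 24/31.
y(4) = 3/(24/31 + 3) = 31/39.
y(5) = 3/(31/39 + 3) = 117/148.

117/148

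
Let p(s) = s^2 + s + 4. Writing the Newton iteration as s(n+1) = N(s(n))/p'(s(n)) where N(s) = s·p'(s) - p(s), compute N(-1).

p'(s) = 2s + 1.
N(s) = s·p'(s) - p(s) = s·(2s + 1) - (s^2 + s + 4) = s^2 - 4.
N(-1) = -3.

-3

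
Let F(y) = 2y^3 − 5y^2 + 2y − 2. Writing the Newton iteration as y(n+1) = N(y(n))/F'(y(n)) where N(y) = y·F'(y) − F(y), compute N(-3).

−151

F'(y) = 6y^2 − 10y + 2.
N(y) = y·F'(y) − F(y) = y·(6y^2 − 10y + 2) − (2y^3 − 5y^2 + 2y − 2) = 4y^3 − 5y^2 + 2.
N(-3) = −151.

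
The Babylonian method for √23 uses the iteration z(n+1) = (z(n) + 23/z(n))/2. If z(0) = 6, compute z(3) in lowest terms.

92261137/19237776

z(1) = (6 + 23/6)/2 = 59/12.
z(2) = (59/12 + 23/(59/12))/2 = 6793/1416.
z(3) = (6793/1416 + 23/(6793/1416))/2 = 92261137/19237776.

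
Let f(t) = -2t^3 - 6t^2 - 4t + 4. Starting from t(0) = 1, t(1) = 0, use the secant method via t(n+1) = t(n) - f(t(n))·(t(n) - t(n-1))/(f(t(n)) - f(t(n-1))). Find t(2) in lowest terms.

f(1) = -8, f(0) = 4. t(2) = 0 - 4·(0 - 1)/(4 - (-8)) = 1/3.

1/3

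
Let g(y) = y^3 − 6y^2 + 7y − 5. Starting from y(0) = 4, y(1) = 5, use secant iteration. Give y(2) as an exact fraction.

g(4) = −9, g(5) = 5. y(2) = 5 − 5·(5 − 4)/(5 − (−9)) = 65/14.

65/14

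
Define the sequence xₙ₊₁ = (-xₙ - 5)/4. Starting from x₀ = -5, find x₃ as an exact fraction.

x₁ = (-(-5) - 5)/4 = 0.
x₂ = (-0 - 5)/4 = -5/4.
x₃ = (-(-5/4) - 5)/4 = -15/16.

-15/16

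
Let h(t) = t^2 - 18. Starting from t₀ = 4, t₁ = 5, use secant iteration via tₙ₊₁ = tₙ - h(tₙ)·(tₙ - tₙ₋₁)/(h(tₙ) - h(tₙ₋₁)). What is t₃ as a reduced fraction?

h(4) = -2, h(5) = 7. t₂ = 5 - 7·(5 - 4)/(7 - (-2)) = 38/9.
h(5) = 7, h(38/9) = -14/81. t₃ = (38/9) - (-14/81)·((38/9) - 5)/((-14/81) - 7) = 352/83.

352/83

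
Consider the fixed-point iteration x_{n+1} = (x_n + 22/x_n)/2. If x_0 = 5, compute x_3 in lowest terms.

38878481/8288920

x_1 = (5 + 22/5)/2 = 47/10.
x_2 = (47/10 + 22/(47/10))/2 = 4409/940.
x_3 = (4409/940 + 22/(4409/940))/2 = 38878481/8288920.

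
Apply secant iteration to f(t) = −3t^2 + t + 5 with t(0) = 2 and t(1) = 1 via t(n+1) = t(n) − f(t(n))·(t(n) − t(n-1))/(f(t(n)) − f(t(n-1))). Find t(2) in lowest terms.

f(2) = −5, f(1) = 3. t(2) = 1 − 3·(1 − 2)/(3 − (−5)) = 11/8.

11/8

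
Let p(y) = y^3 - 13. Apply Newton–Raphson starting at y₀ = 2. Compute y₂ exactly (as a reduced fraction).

35621/15138

p'(y) = 3y^2.
p(2) = -5, p'(2) = 12, so y₁ = 2 - (-5)/12 = 29/12.
p(29/12) = 1925/1728, p'(29/12) = 841/48, so y₂ = (29/12) - (1925/1728)/(841/48) = 35621/15138.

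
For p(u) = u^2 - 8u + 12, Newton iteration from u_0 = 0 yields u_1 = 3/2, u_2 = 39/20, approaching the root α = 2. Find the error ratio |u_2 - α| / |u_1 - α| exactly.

u_1 - α = 3/2 - 2 = -1/2, so |u_1 - α| = 1/2.
u_2 - α = 39/20 - 2 = -1/20, so |u_2 - α| = 1/20.
Ratio = (1/20) / (1/2) = 1/10.

1/10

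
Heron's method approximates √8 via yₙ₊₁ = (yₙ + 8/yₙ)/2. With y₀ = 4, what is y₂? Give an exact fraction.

17/6

y₁ = (4 + 8/4)/2 = 3.
y₂ = (3 + 8/3)/2 = 17/6.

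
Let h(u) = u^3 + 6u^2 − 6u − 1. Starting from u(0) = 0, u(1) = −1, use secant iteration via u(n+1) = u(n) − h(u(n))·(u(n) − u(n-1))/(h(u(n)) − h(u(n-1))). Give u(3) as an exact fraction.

−35/277

h(0) = −1, h(−1) = 10. u(2) = (−1) − 10·((−1) − 0)/(10 − (−1)) = −1/11.
h(−1) = 10, h(−1/11) = −540/1331. u(3) = (−1/11) − (−540/1331)·((−1/11) − (−1))/((−540/1331) − 10) = −35/277.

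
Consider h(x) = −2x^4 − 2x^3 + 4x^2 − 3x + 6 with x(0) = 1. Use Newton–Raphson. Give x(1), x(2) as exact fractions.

x(1) = 4/3, x(2) = 738/593

h'(x) = −8x^3 − 6x^2 + 8x − 3.
h(1) = 3, h'(1) = −9, so x(1) = 1 − 3/(−9) = 4/3.
h(4/3) = −158/81, h'(4/3) = −593/27, so x(2) = (4/3) − (−158/81)/(−593/27) = 738/593.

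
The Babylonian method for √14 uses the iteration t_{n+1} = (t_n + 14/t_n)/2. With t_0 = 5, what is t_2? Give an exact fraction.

2921/780

t_1 = (5 + 14/5)/2 = 39/10.
t_2 = (39/10 + 14/(39/10))/2 = 2921/780.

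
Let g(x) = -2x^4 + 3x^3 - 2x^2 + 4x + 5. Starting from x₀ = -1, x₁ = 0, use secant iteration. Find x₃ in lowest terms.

-6655/7609

g(-1) = -6, g(0) = 5. x₂ = 0 - 5·(0 - (-1))/(5 - (-6)) = -5/11.
g(0) = 5, g(-5/11) = 35160/14641. x₃ = (-5/11) - (35160/14641)·((-5/11) - 0)/((35160/14641) - 5) = -6655/7609.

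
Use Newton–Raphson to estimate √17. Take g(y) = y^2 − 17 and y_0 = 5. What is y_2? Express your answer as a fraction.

433/105

g'(y) = 2y.
g(5) = 8, g'(5) = 10, so y_1 = 5 − 8/10 = 21/5.
g(21/5) = 16/25, g'(21/5) = 42/5, so y_2 = (21/5) − (16/25)/(42/5) = 433/105.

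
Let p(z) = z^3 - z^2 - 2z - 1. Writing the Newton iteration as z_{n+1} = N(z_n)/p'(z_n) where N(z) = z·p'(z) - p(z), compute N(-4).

p'(z) = 3z^2 - 2z - 2.
N(z) = z·p'(z) - p(z) = z·(3z^2 - 2z - 2) - (z^3 - z^2 - 2z - 1) = 2z^3 - z^2 + 1.
N(-4) = -143.

-143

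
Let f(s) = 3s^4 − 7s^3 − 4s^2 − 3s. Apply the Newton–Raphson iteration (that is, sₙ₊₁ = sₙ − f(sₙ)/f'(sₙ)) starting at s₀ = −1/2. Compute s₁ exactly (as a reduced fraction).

−21/92

f'(s) = 12s^3 − 21s^2 − 8s − 3.
f(−1/2) = 25/16, f'(−1/2) = −23/4, so s₁ = (−1/2) − (25/16)/(−23/4) = −21/92.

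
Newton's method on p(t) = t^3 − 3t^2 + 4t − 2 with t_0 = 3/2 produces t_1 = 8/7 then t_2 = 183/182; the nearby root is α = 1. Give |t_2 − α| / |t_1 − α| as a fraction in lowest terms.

1/26

t_1 − α = 8/7 − 1 = 1/7, so |t_1 − α| = 1/7.
t_2 − α = 183/182 − 1 = 1/182, so |t_2 − α| = 1/182.
Ratio = (1/182) / (1/7) = 1/26.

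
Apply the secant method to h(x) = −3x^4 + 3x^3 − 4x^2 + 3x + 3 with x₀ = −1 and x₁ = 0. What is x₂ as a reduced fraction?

h(−1) = −10, h(0) = 3. x₂ = 0 − 3·(0 − (−1))/(3 − (−10)) = −3/13.

−3/13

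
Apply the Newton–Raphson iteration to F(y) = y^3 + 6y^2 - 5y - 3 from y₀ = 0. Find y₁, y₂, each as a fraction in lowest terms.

F'(y) = 3y^2 + 12y - 5.
F(0) = -3, F'(0) = -5, so y₁ = 0 - (-3)/(-5) = -3/5.
F(-3/5) = 243/125, F'(-3/5) = -278/25, so y₂ = (-3/5) - (243/125)/(-278/25) = -591/1390.

y₁ = -3/5, y₂ = -591/1390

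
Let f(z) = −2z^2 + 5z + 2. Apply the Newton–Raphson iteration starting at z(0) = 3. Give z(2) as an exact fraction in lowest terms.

f'(z) = −4z + 5.
f(3) = −1, f'(3) = −7, so z(1) = 3 − (−1)/(−7) = 20/7.
f(20/7) = −2/49, f'(20/7) = −45/7, so z(2) = (20/7) − (−2/49)/(−45/7) = 898/315.

898/315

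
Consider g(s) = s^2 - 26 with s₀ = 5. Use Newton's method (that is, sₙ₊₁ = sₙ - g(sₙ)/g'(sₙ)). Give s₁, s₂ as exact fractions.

s₁ = 51/10, s₂ = 5201/1020

g'(s) = 2s.
g(5) = -1, g'(5) = 10, so s₁ = 5 - (-1)/10 = 51/10.
g(51/10) = 1/100, g'(51/10) = 51/5, so s₂ = (51/10) - (1/100)/(51/5) = 5201/1020.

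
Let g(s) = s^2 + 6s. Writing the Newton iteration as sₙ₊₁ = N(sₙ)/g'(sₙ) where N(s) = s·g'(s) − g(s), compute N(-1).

g'(s) = 2s + 6.
N(s) = s·g'(s) − g(s) = s·(2s + 6) − (s^2 + 6s) = s^2.
N(-1) = 1.

1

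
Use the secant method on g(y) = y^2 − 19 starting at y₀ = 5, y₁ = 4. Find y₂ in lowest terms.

g(5) = 6, g(4) = −3. y₂ = 4 − (−3)·(4 − 5)/((−3) − 6) = 13/3.

13/3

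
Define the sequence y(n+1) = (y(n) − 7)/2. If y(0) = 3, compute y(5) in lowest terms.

y(1) = (3 − 7)/2 = −2.
y(2) = ((−2) − 7)/2 = −9/2.
y(3) = ((−9/2) − 7)/2 = −23/4.
y(4) = ((−23/4) − 7)/2 = −51/8.
y(5) = ((−51/8) − 7)/2 = −107/16.

−107/16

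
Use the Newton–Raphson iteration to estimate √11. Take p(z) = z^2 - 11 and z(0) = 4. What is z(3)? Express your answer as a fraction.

4106353/1238112

p'(z) = 2z.
p(4) = 5, p'(4) = 8, so z(1) = 4 - 5/8 = 27/8.
p(27/8) = 25/64, p'(27/8) = 27/4, so z(2) = (27/8) - (25/64)/(27/4) = 1433/432.
p(1433/432) = 625/186624, p'(1433/432) = 1433/216, so z(3) = (1433/432) - (625/186624)/(1433/216) = 4106353/1238112.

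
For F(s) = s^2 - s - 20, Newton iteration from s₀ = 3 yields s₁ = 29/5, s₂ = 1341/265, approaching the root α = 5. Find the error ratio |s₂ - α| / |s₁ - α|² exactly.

5/53

s₁ - α = 29/5 - 5 = 4/5, so |s₁ - α| = 4/5.
s₂ - α = 1341/265 - 5 = 16/265, so |s₂ - α| = 16/265.
|s₁ - α|² = 16/25.
Ratio = (16/265) / (16/25) = 5/53.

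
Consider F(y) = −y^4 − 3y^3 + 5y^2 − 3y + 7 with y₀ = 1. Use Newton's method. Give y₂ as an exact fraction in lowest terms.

26377/17092

F'(y) = −4y^3 − 9y^2 + 10y − 3.
F(1) = 5, F'(1) = −6, so y₁ = 1 − 5/(−6) = 11/6.
F(11/6) = −14875/1296, F'(11/6) = −4273/108, so y₂ = (11/6) − (−14875/1296)/(−4273/108) = 26377/17092.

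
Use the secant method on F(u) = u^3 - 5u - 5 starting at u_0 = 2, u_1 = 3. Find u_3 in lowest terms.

185/71

F(2) = -7, F(3) = 7. u_2 = 3 - 7·(3 - 2)/(7 - (-7)) = 5/2.
F(3) = 7, F(5/2) = -15/8. u_3 = (5/2) - (-15/8)·((5/2) - 3)/((-15/8) - 7) = 185/71.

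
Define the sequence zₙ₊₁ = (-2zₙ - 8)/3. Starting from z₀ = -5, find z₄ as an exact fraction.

-184/81

z₁ = (-2·(-5) - 8)/3 = 2/3.
z₂ = (-2·(2/3) - 8)/3 = -28/9.
z₃ = (-2·(-28/9) - 8)/3 = -16/27.
z₄ = (-2·(-16/27) - 8)/3 = -184/81.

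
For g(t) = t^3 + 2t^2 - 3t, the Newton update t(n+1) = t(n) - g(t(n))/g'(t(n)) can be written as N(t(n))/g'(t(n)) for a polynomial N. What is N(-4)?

-96

g'(t) = 3t^2 + 4t - 3.
N(t) = t·g'(t) - g(t) = t·(3t^2 + 4t - 3) - (t^3 + 2t^2 - 3t) = 2t^3 + 2t^2.
N(-4) = -96.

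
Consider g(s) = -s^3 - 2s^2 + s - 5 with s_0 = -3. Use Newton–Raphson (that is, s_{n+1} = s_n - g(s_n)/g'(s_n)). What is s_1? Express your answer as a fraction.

-41/14

g'(s) = -3s^2 - 4s + 1.
g(-3) = 1, g'(-3) = -14, so s_1 = (-3) - 1/(-14) = -41/14.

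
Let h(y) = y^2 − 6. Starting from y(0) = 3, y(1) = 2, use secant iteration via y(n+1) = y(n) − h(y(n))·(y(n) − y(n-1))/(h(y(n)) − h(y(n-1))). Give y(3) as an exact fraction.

h(3) = 3, h(2) = −2. y(2) = 2 − (−2)·(2 − 3)/((−2) − 3) = 12/5.
h(2) = −2, h(12/5) = −6/25. y(3) = (12/5) − (−6/25)·((12/5) − 2)/((−6/25) − (−2)) = 27/11.

27/11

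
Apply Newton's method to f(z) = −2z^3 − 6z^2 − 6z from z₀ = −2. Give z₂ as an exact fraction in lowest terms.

16/9

f'(z) = −6z^2 − 12z − 6.
f(−2) = 4, f'(−2) = −6, so z₁ = (−2) − 4/(−6) = −4/3.
f(−4/3) = 56/27, f'(−4/3) = −2/3, so z₂ = (−4/3) − (56/27)/(−2/3) = 16/9.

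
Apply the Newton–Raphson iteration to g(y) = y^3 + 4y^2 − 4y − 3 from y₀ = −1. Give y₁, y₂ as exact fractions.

y₁ = −5/9, y₂ = −2837/5481

g'(y) = 3y^2 + 8y − 4.
g(−1) = 4, g'(−1) = −9, so y₁ = (−1) − 4/(−9) = −5/9.
g(−5/9) = 208/729, g'(−5/9) = −203/27, so y₂ = (−5/9) − (208/729)/(−203/27) = −2837/5481.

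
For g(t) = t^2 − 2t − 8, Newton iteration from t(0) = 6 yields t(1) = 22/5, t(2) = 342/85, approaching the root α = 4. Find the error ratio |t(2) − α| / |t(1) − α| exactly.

1/17

t(1) − α = 22/5 − 4 = 2/5, so |t(1) − α| = 2/5.
t(2) − α = 342/85 − 4 = 2/85, so |t(2) − α| = 2/85.
Ratio = (2/85) / (2/5) = 1/17.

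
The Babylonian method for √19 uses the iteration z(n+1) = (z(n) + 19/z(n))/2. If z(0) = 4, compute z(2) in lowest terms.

z(1) = (4 + 19/4)/2 = 35/8.
z(2) = (35/8 + 19/(35/8))/2 = 2441/560.

2441/560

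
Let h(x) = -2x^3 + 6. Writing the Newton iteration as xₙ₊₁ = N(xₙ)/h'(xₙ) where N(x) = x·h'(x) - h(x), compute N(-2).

26

h'(x) = -6x^2.
N(x) = x·h'(x) - h(x) = x·(-6x^2) - (-2x^3 + 6) = -4x^3 - 6.
N(-2) = 26.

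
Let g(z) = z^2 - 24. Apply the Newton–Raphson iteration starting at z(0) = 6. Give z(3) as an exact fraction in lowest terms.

4801/980

g'(z) = 2z.
g(6) = 12, g'(6) = 12, so z(1) = 6 - 12/12 = 5.
g(5) = 1, g'(5) = 10, so z(2) = 5 - 1/10 = 49/10.
g(49/10) = 1/100, g'(49/10) = 49/5, so z(3) = (49/10) - (1/100)/(49/5) = 4801/980.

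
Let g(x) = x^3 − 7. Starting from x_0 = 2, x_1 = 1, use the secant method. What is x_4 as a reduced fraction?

10814185/5656543

g(2) = 1, g(1) = −6. x_2 = 1 − (−6)·(1 − 2)/((−6) − 1) = 13/7.
g(1) = −6, g(13/7) = −204/343. x_3 = (13/7) − (−204/343)·((13/7) − 1)/((−204/343) − (−6)) = 201/103.
g(13/7) = −204/343, g(201/103) = 471512/1092727. x_4 = (201/103) − (471512/1092727)·((201/103) − (13/7))/((471512/1092727) − (−204/343)) = 10814185/5656543.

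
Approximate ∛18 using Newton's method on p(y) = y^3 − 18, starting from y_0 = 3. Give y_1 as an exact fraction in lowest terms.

p'(y) = 3y^2.
p(3) = 9, p'(3) = 27, so y_1 = 3 − 9/27 = 8/3.

8/3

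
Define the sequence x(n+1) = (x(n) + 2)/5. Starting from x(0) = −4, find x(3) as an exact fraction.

58/125

x(1) = ((−4) + 2)/5 = −2/5.
x(2) = ((−2/5) + 2)/5 = 8/25.
x(3) = ((8/25) + 2)/5 = 58/125.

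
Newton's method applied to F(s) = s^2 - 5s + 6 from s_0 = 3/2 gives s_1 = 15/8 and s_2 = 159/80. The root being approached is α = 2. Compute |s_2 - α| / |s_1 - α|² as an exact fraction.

s_1 - α = 15/8 - 2 = -1/8, so |s_1 - α| = 1/8.
s_2 - α = 159/80 - 2 = -1/80, so |s_2 - α| = 1/80.
|s_1 - α|² = 1/64.
Ratio = (1/80) / (1/64) = 4/5.

4/5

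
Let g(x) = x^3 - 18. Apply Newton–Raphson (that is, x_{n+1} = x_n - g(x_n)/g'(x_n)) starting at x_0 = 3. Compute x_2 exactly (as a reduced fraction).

755/288

g'(x) = 3x^2.
g(3) = 9, g'(3) = 27, so x_1 = 3 - 9/27 = 8/3.
g(8/3) = 26/27, g'(8/3) = 64/3, so x_2 = (8/3) - (26/27)/(64/3) = 755/288.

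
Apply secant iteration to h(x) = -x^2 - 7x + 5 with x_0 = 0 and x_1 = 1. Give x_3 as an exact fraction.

h(0) = 5, h(1) = -3. x_2 = 1 - (-3)·(1 - 0)/((-3) - 5) = 5/8.
h(1) = -3, h(5/8) = 15/64. x_3 = (5/8) - (15/64)·((5/8) - 1)/((15/64) - (-3)) = 15/23.

15/23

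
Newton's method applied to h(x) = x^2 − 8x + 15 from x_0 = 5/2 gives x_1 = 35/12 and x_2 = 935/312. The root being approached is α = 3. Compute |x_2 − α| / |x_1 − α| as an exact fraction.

1/26

x_1 − α = 35/12 − 3 = −1/12, so |x_1 − α| = 1/12.
x_2 − α = 935/312 − 3 = −1/312, so |x_2 − α| = 1/312.
Ratio = (1/312) / (1/12) = 1/26.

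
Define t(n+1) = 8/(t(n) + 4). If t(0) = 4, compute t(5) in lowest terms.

19/13

t(1) = 8/(4 + 4) = 1.
t(2) = 8/(1 + 4) = 8/5.
t(3) = 8/(8/5 + 4) = 10/7.
t(4) = 8/(10/7 + 4) = 28/19.
t(5) = 8/(28/19 + 4) = 19/13.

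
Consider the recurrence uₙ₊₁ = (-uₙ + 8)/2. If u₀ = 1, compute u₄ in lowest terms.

41/16

u₁ = (-1 + 8)/2 = 7/2.
u₂ = (-(7/2) + 8)/2 = 9/4.
u₃ = (-(9/4) + 8)/2 = 23/8.
u₄ = (-(23/8) + 8)/2 = 41/16.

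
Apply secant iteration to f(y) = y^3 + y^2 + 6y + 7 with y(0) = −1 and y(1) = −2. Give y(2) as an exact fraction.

−11/10

f(−1) = 1, f(−2) = −9. y(2) = (−2) − (−9)·((−2) − (−1))/((−9) − 1) = −11/10.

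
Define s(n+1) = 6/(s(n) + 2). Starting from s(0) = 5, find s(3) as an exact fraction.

s(1) = 6/(5 + 2) = 6/7.
s(2) = 6/(6/7 + 2) = 21/10.
s(3) = 6/(21/10 + 2) = 60/41.

60/41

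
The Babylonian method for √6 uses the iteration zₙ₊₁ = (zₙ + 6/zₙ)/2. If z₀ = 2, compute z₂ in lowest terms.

z₁ = (2 + 6/2)/2 = 5/2.
z₂ = (5/2 + 6/(5/2))/2 = 49/20.

49/20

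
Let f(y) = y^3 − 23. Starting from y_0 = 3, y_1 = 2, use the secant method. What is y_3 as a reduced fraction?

f(3) = 4, f(2) = −15. y_2 = 2 − (−15)·(2 − 3)/((−15) − 4) = 53/19.
f(2) = −15, f(53/19) = −8880/6859. y_3 = (53/19) − (−8880/6859)·((53/19) − 2)/((−8880/6859) − (−15)) = 5983/2089.

5983/2089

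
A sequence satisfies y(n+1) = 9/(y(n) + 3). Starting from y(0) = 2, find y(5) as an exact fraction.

y(1) = 9/(2 + 3) = 9/5.
y(2) = 9/(9/5 + 3) = 15/8.
y(3) = 9/(15/8 + 3) = 24/13.
y(4) = 9/(24/13 + 3) = 13/7.
y(5) = 9/(13/7 + 3) = 63/34.

63/34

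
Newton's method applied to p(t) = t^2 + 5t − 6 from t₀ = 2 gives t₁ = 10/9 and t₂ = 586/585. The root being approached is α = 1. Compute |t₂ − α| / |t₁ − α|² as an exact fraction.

t₁ − α = 10/9 − 1 = 1/9, so |t₁ − α| = 1/9.
t₂ − α = 586/585 − 1 = 1/585, so |t₂ − α| = 1/585.
|t₁ − α|² = 1/81.
Ratio = (1/585) / (1/81) = 9/65.

9/65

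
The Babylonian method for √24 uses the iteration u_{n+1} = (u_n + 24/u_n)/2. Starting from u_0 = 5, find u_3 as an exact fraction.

46099201/9409960

u_1 = (5 + 24/5)/2 = 49/10.
u_2 = (49/10 + 24/(49/10))/2 = 4801/980.
u_3 = (4801/980 + 24/(4801/980))/2 = 46099201/9409960.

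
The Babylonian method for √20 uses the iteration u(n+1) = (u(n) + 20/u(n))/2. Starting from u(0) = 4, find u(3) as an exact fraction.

51841/11592

u(1) = (4 + 20/4)/2 = 9/2.
u(2) = (9/2 + 20/(9/2))/2 = 161/36.
u(3) = (161/36 + 20/(161/36))/2 = 51841/11592.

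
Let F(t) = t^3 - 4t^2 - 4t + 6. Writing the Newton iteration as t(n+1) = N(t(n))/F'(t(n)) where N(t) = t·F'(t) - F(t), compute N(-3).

F'(t) = 3t^2 - 8t - 4.
N(t) = t·F'(t) - F(t) = t·(3t^2 - 8t - 4) - (t^3 - 4t^2 - 4t + 6) = 2t^3 - 4t^2 - 6.
N(-3) = -96.

-96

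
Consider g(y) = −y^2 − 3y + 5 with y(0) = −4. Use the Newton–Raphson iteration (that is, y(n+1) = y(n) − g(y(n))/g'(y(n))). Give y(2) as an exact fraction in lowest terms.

−566/135

g'(y) = −2y − 3.
g(−4) = 1, g'(−4) = 5, so y(1) = (−4) − 1/5 = −21/5.
g(−21/5) = −1/25, g'(−21/5) = 27/5, so y(2) = (−21/5) − (−1/25)/(27/5) = −566/135.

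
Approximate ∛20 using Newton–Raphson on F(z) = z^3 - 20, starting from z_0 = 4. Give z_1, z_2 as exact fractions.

z_1 = 37/12, z_2 = 67933/24642

F'(z) = 3z^2.
F(4) = 44, F'(4) = 48, so z_1 = 4 - 44/48 = 37/12.
F(37/12) = 16093/1728, F'(37/12) = 1369/48, so z_2 = (37/12) - (16093/1728)/(1369/48) = 67933/24642.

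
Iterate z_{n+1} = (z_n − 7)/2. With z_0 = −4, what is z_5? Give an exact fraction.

z_1 = ((−4) − 7)/2 = −11/2.
z_2 = ((−11/2) − 7)/2 = −25/4.
z_3 = ((−25/4) − 7)/2 = −53/8.
z_4 = ((−53/8) − 7)/2 = −109/16.
z_5 = ((−109/16) − 7)/2 = −221/32.

−221/32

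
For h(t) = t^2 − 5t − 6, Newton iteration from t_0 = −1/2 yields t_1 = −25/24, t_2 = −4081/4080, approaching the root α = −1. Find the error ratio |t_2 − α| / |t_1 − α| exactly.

1/170

t_1 − α = −25/24 − (−1) = −25/24 + 1 = −1/24, so |t_1 − α| = 1/24.
t_2 − α = −4081/4080 − (−1) = −4081/4080 + 1 = −1/4080, so |t_2 − α| = 1/4080.
Ratio = (1/4080) / (1/24) = 1/170.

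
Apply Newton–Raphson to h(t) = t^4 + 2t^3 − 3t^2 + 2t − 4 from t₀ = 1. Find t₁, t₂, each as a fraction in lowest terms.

h'(t) = 4t^3 + 6t^2 − 6t + 2.
h(1) = −2, h'(1) = 6, so t₁ = 1 − (−2)/6 = 4/3.
h(4/3) = 100/81, h'(4/3) = 382/27, so t₂ = (4/3) − (100/81)/(382/27) = 238/191.

t₁ = 4/3, t₂ = 238/191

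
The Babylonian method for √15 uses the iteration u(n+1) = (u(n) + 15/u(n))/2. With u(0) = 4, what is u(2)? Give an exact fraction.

1921/496

u(1) = (4 + 15/4)/2 = 31/8.
u(2) = (31/8 + 15/(31/8))/2 = 1921/496.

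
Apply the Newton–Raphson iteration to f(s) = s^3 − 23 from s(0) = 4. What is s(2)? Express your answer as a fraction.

f'(s) = 3s^2.
f(4) = 41, f'(4) = 48, so s(1) = 4 − 41/48 = 151/48.
f(151/48) = 899335/110592, f'(151/48) = 22801/768, so s(2) = (151/48) − (899335/110592)/(22801/768) = 4714759/1641672.

4714759/1641672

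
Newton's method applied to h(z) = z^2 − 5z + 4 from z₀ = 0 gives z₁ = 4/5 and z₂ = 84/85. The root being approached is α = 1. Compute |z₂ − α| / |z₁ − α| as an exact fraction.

1/17

z₁ − α = 4/5 − 1 = −1/5, so |z₁ − α| = 1/5.
z₂ − α = 84/85 − 1 = −1/85, so |z₂ − α| = 1/85.
Ratio = (1/85) / (1/5) = 1/17.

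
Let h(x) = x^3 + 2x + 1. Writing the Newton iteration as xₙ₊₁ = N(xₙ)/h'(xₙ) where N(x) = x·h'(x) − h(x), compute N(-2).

h'(x) = 3x^2 + 2.
N(x) = x·h'(x) − h(x) = x·(3x^2 + 2) − (x^3 + 2x + 1) = 2x^3 − 1.
N(-2) = −17.

−17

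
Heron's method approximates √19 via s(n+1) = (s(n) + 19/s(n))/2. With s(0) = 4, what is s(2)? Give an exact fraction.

2441/560

s(1) = (4 + 19/4)/2 = 35/8.
s(2) = (35/8 + 19/(35/8))/2 = 2441/560.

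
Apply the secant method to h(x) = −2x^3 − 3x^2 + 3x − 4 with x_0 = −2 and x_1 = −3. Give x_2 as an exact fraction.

−23/10

h(−2) = −6, h(−3) = 14. x_2 = (−3) − 14·((−3) − (−2))/(14 − (−6)) = −23/10.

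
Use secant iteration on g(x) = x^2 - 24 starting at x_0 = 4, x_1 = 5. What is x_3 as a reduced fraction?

436/89

g(4) = -8, g(5) = 1. x_2 = 5 - 1·(5 - 4)/(1 - (-8)) = 44/9.
g(5) = 1, g(44/9) = -8/81. x_3 = (44/9) - (-8/81)·((44/9) - 5)/((-8/81) - 1) = 436/89.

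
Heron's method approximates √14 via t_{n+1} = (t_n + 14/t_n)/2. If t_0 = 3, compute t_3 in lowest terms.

2133553/570216

t_1 = (3 + 14/3)/2 = 23/6.
t_2 = (23/6 + 14/(23/6))/2 = 1033/276.
t_3 = (1033/276 + 14/(1033/276))/2 = 2133553/570216.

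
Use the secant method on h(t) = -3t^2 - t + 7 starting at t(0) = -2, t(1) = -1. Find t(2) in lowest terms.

-13/8

h(-2) = -3, h(-1) = 5. t(2) = (-1) - 5·((-1) - (-2))/(5 - (-3)) = -13/8.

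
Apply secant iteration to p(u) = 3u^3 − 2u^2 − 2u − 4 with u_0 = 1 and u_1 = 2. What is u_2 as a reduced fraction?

p(1) = −5, p(2) = 8. u_2 = 2 − 8·(2 − 1)/(8 − (−5)) = 18/13.

18/13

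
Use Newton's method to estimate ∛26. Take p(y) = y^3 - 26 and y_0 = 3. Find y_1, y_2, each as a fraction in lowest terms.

p'(y) = 3y^2.
p(3) = 1, p'(3) = 27, so y_1 = 3 - 1/27 = 80/27.
p(80/27) = 242/19683, p'(80/27) = 6400/243, so y_2 = (80/27) - (242/19683)/(6400/243) = 767879/259200.

y_1 = 80/27, y_2 = 767879/259200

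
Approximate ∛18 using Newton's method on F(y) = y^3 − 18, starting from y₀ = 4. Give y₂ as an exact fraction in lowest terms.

513433/191844

F'(y) = 3y^2.
F(4) = 46, F'(4) = 48, so y₁ = 4 − 46/48 = 73/24.
F(73/24) = 140185/13824, F'(73/24) = 5329/192, so y₂ = (73/24) − (140185/13824)/(5329/192) = 513433/191844.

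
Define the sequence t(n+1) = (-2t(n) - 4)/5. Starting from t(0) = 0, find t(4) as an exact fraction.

-348/625

t(1) = (-2·0 - 4)/5 = -4/5.
t(2) = (-2·(-4/5) - 4)/5 = -12/25.
t(3) = (-2·(-12/25) - 4)/5 = -76/125.
t(4) = (-2·(-76/125) - 4)/5 = -348/625.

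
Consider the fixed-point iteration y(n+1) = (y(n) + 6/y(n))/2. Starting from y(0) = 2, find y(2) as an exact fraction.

y(1) = (2 + 6/2)/2 = 5/2.
y(2) = (5/2 + 6/(5/2))/2 = 49/20.

49/20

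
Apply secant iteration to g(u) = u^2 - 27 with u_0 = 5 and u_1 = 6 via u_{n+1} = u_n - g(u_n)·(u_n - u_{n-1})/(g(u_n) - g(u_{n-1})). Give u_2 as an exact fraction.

g(5) = -2, g(6) = 9. u_2 = 6 - 9·(6 - 5)/(9 - (-2)) = 57/11.

57/11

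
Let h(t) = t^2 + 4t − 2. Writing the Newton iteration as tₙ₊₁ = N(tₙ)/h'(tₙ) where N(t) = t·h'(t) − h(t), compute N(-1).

h'(t) = 2t + 4.
N(t) = t·h'(t) − h(t) = t·(2t + 4) − (t^2 + 4t − 2) = t^2 + 2.
N(-1) = 3.

3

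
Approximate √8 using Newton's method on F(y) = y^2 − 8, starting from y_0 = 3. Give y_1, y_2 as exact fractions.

F'(y) = 2y.
F(3) = 1, F'(3) = 6, so y_1 = 3 − 1/6 = 17/6.
F(17/6) = 1/36, F'(17/6) = 17/3, so y_2 = (17/6) − (1/36)/(17/3) = 577/204.

y_1 = 17/6, y_2 = 577/204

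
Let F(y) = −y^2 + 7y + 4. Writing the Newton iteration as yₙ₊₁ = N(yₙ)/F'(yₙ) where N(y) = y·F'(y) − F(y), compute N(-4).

F'(y) = −2y + 7.
N(y) = y·F'(y) − F(y) = y·(−2y + 7) − (−y^2 + 7y + 4) = −y^2 − 4.
N(-4) = −20.

−20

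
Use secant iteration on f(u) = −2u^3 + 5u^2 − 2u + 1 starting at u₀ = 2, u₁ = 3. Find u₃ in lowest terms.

f(2) = 1, f(3) = −14. u₂ = 3 − (−14)·(3 − 2)/((−14) − 1) = 31/15.
f(3) = −14, f(31/15) = 1918/3375. u₃ = (31/15) − (1918/3375)·((31/15) − 3)/((1918/3375) − (−14)) = 3693/1756.

3693/1756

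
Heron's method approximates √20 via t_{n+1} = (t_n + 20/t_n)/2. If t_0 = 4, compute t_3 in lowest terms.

51841/11592

t_1 = (4 + 20/4)/2 = 9/2.
t_2 = (9/2 + 20/(9/2))/2 = 161/36.
t_3 = (161/36 + 20/(161/36))/2 = 51841/11592.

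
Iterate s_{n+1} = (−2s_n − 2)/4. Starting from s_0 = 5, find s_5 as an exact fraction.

−1/2

s_1 = (−2·5 − 2)/4 = −3.
s_2 = (−2·(−3) − 2)/4 = 1.
s_3 = (−2·1 − 2)/4 = −1.
s_4 = (−2·(−1) − 2)/4 = 0.
s_5 = (−2·0 − 2)/4 = −1/2.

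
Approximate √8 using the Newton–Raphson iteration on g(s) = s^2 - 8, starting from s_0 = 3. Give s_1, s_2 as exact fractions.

s_1 = 17/6, s_2 = 577/204

g'(s) = 2s.
g(3) = 1, g'(3) = 6, so s_1 = 3 - 1/6 = 17/6.
g(17/6) = 1/36, g'(17/6) = 17/3, so s_2 = (17/6) - (1/36)/(17/3) = 577/204.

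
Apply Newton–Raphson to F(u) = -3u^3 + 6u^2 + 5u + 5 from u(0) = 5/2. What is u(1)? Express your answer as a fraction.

49/17

F'(u) = -9u^2 + 12u + 5.
F(5/2) = 65/8, F'(5/2) = -85/4, so u(1) = (5/2) - (65/8)/(-85/4) = 49/17.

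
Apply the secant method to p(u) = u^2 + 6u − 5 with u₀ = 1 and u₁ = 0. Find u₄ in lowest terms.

p(1) = 2, p(0) = −5. u₂ = 0 − (−5)·(0 − 1)/((−5) − 2) = 5/7.
p(0) = −5, p(5/7) = −10/49. u₃ = (5/7) − (−10/49)·((5/7) − 0)/((−10/49) − (−5)) = 35/47.
p(5/7) = −10/49, p(35/47) = 50/2209. u₄ = (35/47) − (50/2209)·((35/47) − (5/7))/((50/2209) − (−10/49)) = 910/1227.

910/1227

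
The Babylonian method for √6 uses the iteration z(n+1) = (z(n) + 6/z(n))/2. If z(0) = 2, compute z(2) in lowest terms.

49/20

z(1) = (2 + 6/2)/2 = 5/2.
z(2) = (5/2 + 6/(5/2))/2 = 49/20.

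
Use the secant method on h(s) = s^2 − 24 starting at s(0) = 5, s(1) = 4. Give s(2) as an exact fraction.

44/9

h(5) = 1, h(4) = −8. s(2) = 4 − (−8)·(4 − 5)/((−8) − 1) = 44/9.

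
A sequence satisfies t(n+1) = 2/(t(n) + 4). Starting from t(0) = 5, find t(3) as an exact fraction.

t(1) = 2/(5 + 4) = 2/9.
t(2) = 2/(2/9 + 4) = 9/19.
t(3) = 2/(9/19 + 4) = 38/85.

38/85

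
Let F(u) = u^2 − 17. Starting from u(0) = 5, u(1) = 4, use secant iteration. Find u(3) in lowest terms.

301/73

F(5) = 8, F(4) = −1. u(2) = 4 − (−1)·(4 − 5)/((−1) − 8) = 37/9.
F(4) = −1, F(37/9) = −8/81. u(3) = (37/9) − (−8/81)·((37/9) − 4)/((−8/81) − (−1)) = 301/73.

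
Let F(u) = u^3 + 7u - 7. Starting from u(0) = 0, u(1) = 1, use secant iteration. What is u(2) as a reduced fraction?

7/8

F(0) = -7, F(1) = 1. u(2) = 1 - 1·(1 - 0)/(1 - (-7)) = 7/8.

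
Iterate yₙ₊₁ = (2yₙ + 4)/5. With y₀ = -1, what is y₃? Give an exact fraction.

y₁ = (2·(-1) + 4)/5 = 2/5.
y₂ = (2·(2/5) + 4)/5 = 24/25.
y₃ = (2·(24/25) + 4)/5 = 148/125.

148/125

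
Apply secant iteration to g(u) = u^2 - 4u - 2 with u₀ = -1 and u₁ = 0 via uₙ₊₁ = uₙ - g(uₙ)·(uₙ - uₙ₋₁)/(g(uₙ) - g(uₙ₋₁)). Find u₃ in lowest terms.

g(-1) = 3, g(0) = -2. u₂ = 0 - (-2)·(0 - (-1))/((-2) - 3) = -2/5.
g(0) = -2, g(-2/5) = -6/25. u₃ = (-2/5) - (-6/25)·((-2/5) - 0)/((-6/25) - (-2)) = -5/11.

-5/11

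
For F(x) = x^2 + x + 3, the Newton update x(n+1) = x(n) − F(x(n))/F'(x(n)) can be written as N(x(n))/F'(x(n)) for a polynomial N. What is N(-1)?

F'(x) = 2x + 1.
N(x) = x·F'(x) − F(x) = x·(2x + 1) − (x^2 + x + 3) = x^2 − 3.
N(-1) = −2.

−2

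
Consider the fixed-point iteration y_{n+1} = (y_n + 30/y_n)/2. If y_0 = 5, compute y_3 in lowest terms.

y_1 = (5 + 30/5)/2 = 11/2.
y_2 = (11/2 + 30/(11/2))/2 = 241/44.
y_3 = (241/44 + 30/(241/44))/2 = 116161/21208.

116161/21208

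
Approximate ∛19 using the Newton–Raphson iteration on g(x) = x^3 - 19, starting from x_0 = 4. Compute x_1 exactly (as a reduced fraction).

49/16

g'(x) = 3x^2.
g(4) = 45, g'(4) = 48, so x_1 = 4 - 45/48 = 49/16.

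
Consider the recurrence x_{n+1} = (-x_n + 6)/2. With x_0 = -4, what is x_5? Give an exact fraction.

x_1 = (-(-4) + 6)/2 = 5.
x_2 = (-5 + 6)/2 = 1/2.
x_3 = (-(1/2) + 6)/2 = 11/4.
x_4 = (-(11/4) + 6)/2 = 13/8.
x_5 = (-(13/8) + 6)/2 = 35/16.

35/16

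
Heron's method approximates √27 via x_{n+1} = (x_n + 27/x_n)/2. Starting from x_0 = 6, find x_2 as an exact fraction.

291/56

x_1 = (6 + 27/6)/2 = 21/4.
x_2 = (21/4 + 27/(21/4))/2 = 291/56.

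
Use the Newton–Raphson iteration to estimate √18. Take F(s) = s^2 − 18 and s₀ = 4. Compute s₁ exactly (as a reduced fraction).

17/4

F'(s) = 2s.
F(4) = −2, F'(4) = 8, so s₁ = 4 − (−2)/8 = 17/4.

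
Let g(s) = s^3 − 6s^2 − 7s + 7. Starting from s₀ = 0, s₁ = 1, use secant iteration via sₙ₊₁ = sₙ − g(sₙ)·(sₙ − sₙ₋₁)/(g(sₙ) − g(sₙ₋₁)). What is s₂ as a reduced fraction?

g(0) = 7, g(1) = −5. s₂ = 1 − (−5)·(1 − 0)/((−5) − 7) = 7/12.

7/12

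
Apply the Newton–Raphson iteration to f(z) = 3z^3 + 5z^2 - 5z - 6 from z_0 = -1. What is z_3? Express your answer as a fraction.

-3648462/4306865

f'(z) = 9z^2 + 10z - 5.
f(-1) = 1, f'(-1) = -6, so z_1 = (-1) - 1/(-6) = -5/6.
f(-5/6) = -7/72, f'(-5/6) = -85/12, so z_2 = (-5/6) - (-7/72)/(-85/12) = -72/85.
f(-72/85) = -294/614125, f'(-72/85) = -50669/7225, so z_3 = (-72/85) - (-294/614125)/(-50669/7225) = -3648462/4306865.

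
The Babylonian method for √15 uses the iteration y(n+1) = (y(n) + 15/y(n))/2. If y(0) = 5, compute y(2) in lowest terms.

y(1) = (5 + 15/5)/2 = 4.
y(2) = (4 + 15/4)/2 = 31/8.

31/8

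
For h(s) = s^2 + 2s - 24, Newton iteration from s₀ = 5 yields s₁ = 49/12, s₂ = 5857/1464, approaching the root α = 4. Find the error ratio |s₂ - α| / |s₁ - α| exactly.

s₁ - α = 49/12 - 4 = 1/12, so |s₁ - α| = 1/12.
s₂ - α = 5857/1464 - 4 = 1/1464, so |s₂ - α| = 1/1464.
Ratio = (1/1464) / (1/12) = 1/122.

1/122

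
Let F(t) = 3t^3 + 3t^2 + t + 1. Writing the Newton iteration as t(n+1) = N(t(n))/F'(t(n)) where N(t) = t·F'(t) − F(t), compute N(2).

F'(t) = 9t^2 + 6t + 1.
N(t) = t·F'(t) − F(t) = t·(9t^2 + 6t + 1) − (3t^3 + 3t^2 + t + 1) = 6t^3 + 3t^2 − 1.
N(2) = 59.

59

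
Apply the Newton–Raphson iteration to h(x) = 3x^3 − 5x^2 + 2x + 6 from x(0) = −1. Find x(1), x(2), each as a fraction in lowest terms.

h'(x) = 9x^2 − 10x + 2.
h(−1) = −4, h'(−1) = 21, so x(1) = (−1) − (−4)/21 = −17/21.
h(−17/21) = −1504/3087, h'(−17/21) = 2351/147, so x(2) = (−17/21) − (−1504/3087)/(2351/147) = −12821/16457.

x(1) = −17/21, x(2) = −12821/16457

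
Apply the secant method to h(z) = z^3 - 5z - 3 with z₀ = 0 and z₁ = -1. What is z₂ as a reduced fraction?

h(0) = -3, h(-1) = 1. z₂ = (-1) - 1·((-1) - 0)/(1 - (-3)) = -3/4.

-3/4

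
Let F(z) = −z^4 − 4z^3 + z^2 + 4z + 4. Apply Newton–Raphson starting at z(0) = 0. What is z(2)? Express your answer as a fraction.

−1/3

F'(z) = −4z^3 − 12z^2 + 2z + 4.
F(0) = 4, F'(0) = 4, so z(1) = 0 − 4/4 = −1.
F(−1) = 4, F'(−1) = −6, so z(2) = (−1) − 4/(−6) = −1/3.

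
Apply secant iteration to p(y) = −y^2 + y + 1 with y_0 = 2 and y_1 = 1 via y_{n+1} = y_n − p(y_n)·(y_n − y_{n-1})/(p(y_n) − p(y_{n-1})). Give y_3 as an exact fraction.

5/3

p(2) = −1, p(1) = 1. y_2 = 1 − 1·(1 − 2)/(1 − (−1)) = 3/2.
p(1) = 1, p(3/2) = 1/4. y_3 = (3/2) − (1/4)·((3/2) − 1)/((1/4) − 1) = 5/3.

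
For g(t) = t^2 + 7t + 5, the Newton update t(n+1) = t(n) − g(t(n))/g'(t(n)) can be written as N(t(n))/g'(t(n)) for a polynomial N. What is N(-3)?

4

g'(t) = 2t + 7.
N(t) = t·g'(t) − g(t) = t·(2t + 7) − (t^2 + 7t + 5) = t^2 − 5.
N(-3) = 4.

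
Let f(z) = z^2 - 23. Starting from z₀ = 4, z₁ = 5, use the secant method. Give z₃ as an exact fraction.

f(4) = -7, f(5) = 2. z₂ = 5 - 2·(5 - 4)/(2 - (-7)) = 43/9.
f(5) = 2, f(43/9) = -14/81. z₃ = (43/9) - (-14/81)·((43/9) - 5)/((-14/81) - 2) = 211/44.

211/44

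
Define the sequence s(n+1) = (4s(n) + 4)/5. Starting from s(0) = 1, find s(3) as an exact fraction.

s(1) = (4·1 + 4)/5 = 8/5.
s(2) = (4·(8/5) + 4)/5 = 52/25.
s(3) = (4·(52/25) + 4)/5 = 308/125.

308/125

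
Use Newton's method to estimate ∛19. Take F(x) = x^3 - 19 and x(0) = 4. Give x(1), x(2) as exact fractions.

x(1) = 49/16, x(2) = 52187/19208

F'(x) = 3x^2.
F(4) = 45, F'(4) = 48, so x(1) = 4 - 45/48 = 49/16.
F(49/16) = 39825/4096, F'(49/16) = 7203/256, so x(2) = (49/16) - (39825/4096)/(7203/256) = 52187/19208.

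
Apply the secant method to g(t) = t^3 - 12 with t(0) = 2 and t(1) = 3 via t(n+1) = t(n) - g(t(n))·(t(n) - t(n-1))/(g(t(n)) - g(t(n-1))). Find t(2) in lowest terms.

42/19

g(2) = -4, g(3) = 15. t(2) = 3 - 15·(3 - 2)/(15 - (-4)) = 42/19.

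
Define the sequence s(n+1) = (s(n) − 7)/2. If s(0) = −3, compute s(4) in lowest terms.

s(1) = ((−3) − 7)/2 = −5.
s(2) = ((−5) − 7)/2 = −6.
s(3) = ((−6) − 7)/2 = −13/2.
s(4) = ((−13/2) − 7)/2 = −27/4.

−27/4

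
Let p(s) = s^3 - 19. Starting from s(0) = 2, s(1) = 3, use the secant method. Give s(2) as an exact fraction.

p(2) = -11, p(3) = 8. s(2) = 3 - 8·(3 - 2)/(8 - (-11)) = 49/19.

49/19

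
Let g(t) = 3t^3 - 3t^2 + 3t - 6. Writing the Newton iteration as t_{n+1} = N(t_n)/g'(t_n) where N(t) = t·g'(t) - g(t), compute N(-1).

-3

g'(t) = 9t^2 - 6t + 3.
N(t) = t·g'(t) - g(t) = t·(9t^2 - 6t + 3) - (3t^3 - 3t^2 + 3t - 6) = 6t^3 - 3t^2 + 6.
N(-1) = -3.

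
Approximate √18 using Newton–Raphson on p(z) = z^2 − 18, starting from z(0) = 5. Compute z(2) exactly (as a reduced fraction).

3649/860

p'(z) = 2z.
p(5) = 7, p'(5) = 10, so z(1) = 5 − 7/10 = 43/10.
p(43/10) = 49/100, p'(43/10) = 43/5, so z(2) = (43/10) − (49/100)/(43/5) = 3649/860.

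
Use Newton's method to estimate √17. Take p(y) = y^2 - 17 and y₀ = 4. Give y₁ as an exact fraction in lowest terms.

33/8

p'(y) = 2y.
p(4) = -1, p'(4) = 8, so y₁ = 4 - (-1)/8 = 33/8.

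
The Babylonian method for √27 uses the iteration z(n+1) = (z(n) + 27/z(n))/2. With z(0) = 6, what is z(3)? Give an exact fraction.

z(1) = (6 + 27/6)/2 = 21/4.
z(2) = (21/4 + 27/(21/4))/2 = 291/56.
z(3) = (291/56 + 27/(291/56))/2 = 56451/10864.

56451/10864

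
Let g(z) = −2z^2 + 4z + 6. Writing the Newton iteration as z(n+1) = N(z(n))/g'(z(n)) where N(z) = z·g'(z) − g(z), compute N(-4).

g'(z) = −4z + 4.
N(z) = z·g'(z) − g(z) = z·(−4z + 4) − (−2z^2 + 4z + 6) = −2z^2 − 6.
N(-4) = −38.

−38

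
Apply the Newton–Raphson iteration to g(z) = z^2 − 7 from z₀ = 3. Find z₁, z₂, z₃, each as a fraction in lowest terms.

g'(z) = 2z.
g(3) = 2, g'(3) = 6, so z₁ = 3 − 2/6 = 8/3.
g(8/3) = 1/9, g'(8/3) = 16/3, so z₂ = (8/3) − (1/9)/(16/3) = 127/48.
g(127/48) = 1/2304, g'(127/48) = 127/24, so z₃ = (127/48) − (1/2304)/(127/24) = 32257/12192.

z₁ = 8/3, z₂ = 127/48, z₃ = 32257/12192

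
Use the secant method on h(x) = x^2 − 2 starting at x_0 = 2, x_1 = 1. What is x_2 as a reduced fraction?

4/3

h(2) = 2, h(1) = −1. x_2 = 1 − (−1)·(1 − 2)/((−1) − 2) = 4/3.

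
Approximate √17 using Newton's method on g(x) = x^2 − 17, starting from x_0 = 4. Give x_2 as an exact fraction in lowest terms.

g'(x) = 2x.
g(4) = −1, g'(4) = 8, so x_1 = 4 − (−1)/8 = 33/8.
g(33/8) = 1/64, g'(33/8) = 33/4, so x_2 = (33/8) − (1/64)/(33/4) = 2177/528.

2177/528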